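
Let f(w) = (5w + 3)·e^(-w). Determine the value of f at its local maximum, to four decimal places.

3.3516

f'(w) = 5·e^(-w) + (5w + 3)·(-1)·e^(-w) = (-5w + 2)·e^(-w). Since e^(-w) > 0, the only critical point is w = 2/5.
f''(2/5) has the same sign as -5 < 0, so this is a local maximum.
f(2/5) = (5)·e^(-2/5) ≈ 3.3516.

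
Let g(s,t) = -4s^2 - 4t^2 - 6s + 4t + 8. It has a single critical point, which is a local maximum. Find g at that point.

∂g/∂s = -8s - 6 = 0 and ∂g/∂t = -8t + 4 = 0, so (s, t) = (-3/4, 1/2).
The Hessian has g_{ss} = -8, g_{tt} = -8, g_{st} = 0, giving D = 64 > 0 with g_{ss} < 0, so the point is a local maximum.
g(-3/4, 1/2) = 45/4.

45/4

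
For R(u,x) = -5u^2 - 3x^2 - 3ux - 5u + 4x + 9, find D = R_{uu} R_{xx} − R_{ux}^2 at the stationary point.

∂R/∂u = -10u - 3x - 5 = 0 and ∂R/∂x = -3u - 6x + 4 = 0, so (u, x) = (-14/17, 55/51).
The Hessian has R_{uu} = -10, R_{xx} = -6, R_{ux} = -3, giving D = 51 > 0 with R_{uu} < 0, so the point is a local maximum.
D = (-10)·(-6) − (-3)^2 = 51.

51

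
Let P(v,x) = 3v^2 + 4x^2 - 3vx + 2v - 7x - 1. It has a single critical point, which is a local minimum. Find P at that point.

-160/39

∂P/∂v = 6v - 3x + 2 = 0 and ∂P/∂x = -3v + 8x - 7 = 0, so (v, x) = (5/39, 12/13).
The Hessian has P_{vv} = 6, P_{xx} = 8, P_{vx} = -3, giving D = 39 > 0 with P_{vv} > 0, so the point is a local minimum.
P(5/39, 12/13) = -160/39.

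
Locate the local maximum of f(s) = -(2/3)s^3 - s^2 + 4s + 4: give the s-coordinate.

f'(s) = -2s^2 - 2s + 4. Setting f'(s) = 0 gives s ∈ {-2, 1}.
f''(s) = -4s - 2. f''(-2) = 6 > 0 ⇒ local minimum; f''(1) = -6 < 0 ⇒ local maximum.
The local maximum is f(1) = 19/3.

1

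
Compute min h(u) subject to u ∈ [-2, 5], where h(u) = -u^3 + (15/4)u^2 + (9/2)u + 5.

-15/4

Differentiating, h'(u) = -3u^2 + (15/2)u + 9/2; which vanishes at u = -1/2 and u = 3.
Evaluating at the critical points and endpoints: h(-2) = 19,  h(-1/2) = 61/16,  h(3) = 101/4,  h(5) = -15/4.
The minimum over the interval is -15/4, attained at u = 5.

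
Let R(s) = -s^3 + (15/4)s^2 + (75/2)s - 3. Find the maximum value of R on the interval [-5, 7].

613/4

The derivative is -3s^2 + (15/2)s + 75/2, which vanishes at s = -5/2 and s = 5.
Evaluating at the critical points and endpoints: R(-5) = 113/4,  R(-5/2) = -923/16,  R(5) = 613/4,  R(7) = 401/4.
The maximum over the interval is 613/4, attained at s = 5.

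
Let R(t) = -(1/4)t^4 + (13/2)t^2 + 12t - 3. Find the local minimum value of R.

R'(t) = -t^3 + 13t + 12. Setting R'(t) = 0 gives t ∈ {-3, -1, 4}.
Second-derivative test with R''(t) = -3t^2 + 13: R''(-3) = -14 < 0 ⇒ local maximum; R''(-1) = 10 > 0 ⇒ local minimum; R''(4) = -35 < 0 ⇒ local maximum.
So the local minimum value is R(-1) = -35/4.

-35/4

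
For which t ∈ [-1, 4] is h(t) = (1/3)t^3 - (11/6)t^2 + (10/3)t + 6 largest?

The derivative is t^2 - (11/3)t + 10/3, which vanishes at t = 5/3 and t = 2.
Evaluating at the critical points and endpoints: h(-1) = 1/2,  h(5/3) = 1297/162,  h(2) = 8,  h(4) = 34/3.
So the maximum is h(4) = 34/3.

4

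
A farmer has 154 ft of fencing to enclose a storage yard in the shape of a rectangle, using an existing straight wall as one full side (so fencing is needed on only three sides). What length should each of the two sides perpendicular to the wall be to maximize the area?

Let the sides perpendicular to the wall have length x and the parallel side y, so 2x + y = 154 and the area is A = xy = x(154 − 2x).
A'(x) = 154 − 4x = 0 gives x = 77/2, and A''(x) = −4 < 0 confirms a maximum.
Then y = 154 − 2·77/2 = 77 and A = 5929/2.

77/2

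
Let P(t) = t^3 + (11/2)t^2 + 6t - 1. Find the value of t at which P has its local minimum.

-2/3

P'(t) = 3t^2 + 11t + 6. Setting P'(t) = 0 gives t ∈ {-3, -2/3}.
Since P''(t) = 6t + 11, we get P''(-3) = -7 < 0 ⇒ local maximum; P''(-2/3) = 7 > 0 ⇒ local minimum.
So the local minimum value is P(-2/3) = -77/27.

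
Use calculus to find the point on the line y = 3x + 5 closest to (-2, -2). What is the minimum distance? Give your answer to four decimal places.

Minimize D(x)^2 = (x + 2)^2 + (3x + 7)^2.
d/dx[D^2] = 2(x + 2) + 2·3·(3x + 7) = 0 ⇒ x = -23/10.
Then y = -19/10 and the distance is √(1/10) ≈ 0.3162.

0.3162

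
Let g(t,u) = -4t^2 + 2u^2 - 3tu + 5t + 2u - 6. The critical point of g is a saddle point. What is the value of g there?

-182/41

∂g/∂t = -8t - 3u + 5 = 0 and ∂g/∂u = -3t + 4u + 2 = 0, so (t, u) = (26/41, -1/41).
The Hessian has g_{tt} = -8, g_{uu} = 4, g_{tu} = -3, giving D = -41 < 0, so the point is a saddle point.
g(26/41, -1/41) = -182/41.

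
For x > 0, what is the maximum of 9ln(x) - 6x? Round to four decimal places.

f'(x) = 9/x − 6 = 0 gives x = 3/2.
f''(x) = -9/x², which is negative for x > 0, so this is a local maximum.
f(3/2) = 9·ln(3/2) - 9 ≈ -5.3508.

-5.3508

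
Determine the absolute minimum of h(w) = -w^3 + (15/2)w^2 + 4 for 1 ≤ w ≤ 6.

The derivative is -3w^2 + 15w, whose only zero in [1, 6] is w = 5.
Compare values at every candidate in [1, 6]: h(1) = 21/2,  h(5) = 133/2,  h(6) = 58.
Hence the absolute minimum is 21/2 at w = 1.

21/2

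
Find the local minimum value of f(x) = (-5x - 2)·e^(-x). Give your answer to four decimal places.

By the product rule, f'(x) = (5x - 3)·e^(-x). Since e^(-x) > 0, the only critical point is x = 3/5.
f''(3/5) has the same sign as 5 > 0, so this is a local minimum.
f(3/5) = (-5)·e^(-3/5) ≈ -2.7441.

-2.7441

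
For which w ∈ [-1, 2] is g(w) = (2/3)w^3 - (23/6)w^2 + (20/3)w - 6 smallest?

The derivative is 2w^2 - (23/3)w + 20/3, whose only zero in [-1, 2] is w = 4/3.
Evaluating at the critical points and endpoints: g(-1) = -103/6; g(4/3) = -190/81; g(2) = -8/3.
Hence the absolute minimum is -103/6 at w = -1.

-1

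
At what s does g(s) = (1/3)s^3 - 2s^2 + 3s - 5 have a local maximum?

g'(s) = s^2 - 4s + 3. Setting g'(s) = 0 gives s ∈ {1, 3}.
Since g''(s) = 2s - 4, we get g''(1) = -2 < 0 ⇒ local maximum; g''(3) = 2 > 0 ⇒ local minimum.
Thus g has its local maximum at s = 1, with value -11/3.

1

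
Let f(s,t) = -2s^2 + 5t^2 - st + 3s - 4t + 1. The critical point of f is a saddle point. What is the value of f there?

∂f/∂s = -4s - t + 3 = 0 and ∂f/∂t = -s + 10t - 4 = 0, so (s, t) = (26/41, 19/41).
The Hessian has f_{ss} = -4, f_{tt} = 10, f_{st} = -1, giving D = -41 < 0, so the point is a saddle point.
f(26/41, 19/41) = 42/41.

42/41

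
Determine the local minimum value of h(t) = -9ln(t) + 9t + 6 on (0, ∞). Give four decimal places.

15.0000

h'(t) = -9/t + 9 = 0 gives t = 1.
h''(t) = 9/t², which is positive for t > 0, so this is a local minimum.
h(1) = -9·ln(1) + 9 + 6 ≈ 15.0000.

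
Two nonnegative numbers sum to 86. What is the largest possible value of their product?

With x + y = 86, the product is P(x) = x(86 − x).
P'(x) = 86 − 2x = 0 gives x = 43; P'' = −2 < 0, so this is the maximum.
P = 43·43 = 1849.

1849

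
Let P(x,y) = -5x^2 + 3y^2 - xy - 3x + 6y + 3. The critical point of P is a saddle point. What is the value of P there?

12/61

∂P/∂x = -10x - y - 3 = 0 and ∂P/∂y = -x + 6y + 6 = 0, so (x, y) = (-12/61, -63/61).
The Hessian has P_{xx} = -10, P_{yy} = 6, P_{xy} = -1, giving D = -61 < 0, so the point is a saddle point.
P(-12/61, -63/61) = 12/61.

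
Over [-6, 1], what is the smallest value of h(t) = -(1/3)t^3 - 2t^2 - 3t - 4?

-28/3

Differentiating, h'(t) = -t^2 - 4t - 3; which vanishes at t = -3 and t = -1.
Compare values at every candidate in [-6, 1]: h(-6) = 14, h(-3) = -4, h(-1) = -8/3, h(1) = -28/3.
Hence the absolute minimum is -28/3 at t = 1.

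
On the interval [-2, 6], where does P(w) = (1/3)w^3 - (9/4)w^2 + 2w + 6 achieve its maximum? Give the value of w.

Differentiating, P'(w) = w^2 - (9/2)w + 2; which vanishes at w = 1/2 and w = 4.
Compare values at every candidate in [-2, 6]: P(-2) = -29/3; P(1/2) = 311/48; P(4) = -2/3; P(6) = 9.
The maximum over the interval is 9, attained at w = 6.

6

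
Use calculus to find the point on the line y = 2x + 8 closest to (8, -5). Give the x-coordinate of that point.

-18/5

Minimize D(x)^2 = (x - 8)^2 + (2x + 13)^2.
d/dx[D^2] = 2(x - 8) + 2·2·(2x + 13) = 0 ⇒ x = -18/5.
Then y = 4/5 and the distance is √(841/5) ≈ 12.9692.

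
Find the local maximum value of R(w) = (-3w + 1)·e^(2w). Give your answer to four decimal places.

By the product rule, R'(w) = (-6w - 1)·e^(2w). Since e^(2w) > 0, the only critical point is w = -1/6.
R''(-1/6) has the same sign as -6 < 0, so this is a local maximum.
R(-1/6) = (3/2)·e^(-1/3) ≈ 1.0748.

1.0748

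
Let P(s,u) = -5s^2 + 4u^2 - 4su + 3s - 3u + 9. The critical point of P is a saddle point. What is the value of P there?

273/32

∂P/∂s = -10s - 4u + 3 = 0 and ∂P/∂u = -4s + 8u - 3 = 0, so (s, u) = (1/8, 7/16).
The Hessian has P_{ss} = -10, P_{uu} = 8, P_{su} = -4, giving D = -96 < 0, so the point is a saddle point.
P(1/8, 7/16) = 273/32.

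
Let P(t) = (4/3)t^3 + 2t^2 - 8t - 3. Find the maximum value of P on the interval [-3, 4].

Differentiating, P'(t) = 4t^2 + 4t - 8; which vanishes at t = -2 and t = 1.
Evaluating at the critical points and endpoints: P(-3) = 3, P(-2) = 31/3, P(1) = -23/3, P(4) = 247/3.
So the maximum is P(4) = 247/3.

247/3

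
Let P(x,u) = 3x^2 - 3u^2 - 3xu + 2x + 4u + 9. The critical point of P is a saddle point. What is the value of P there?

∂P/∂x = 6x - 3u + 2 = 0 and ∂P/∂u = -3x - 6u + 4 = 0, so (x, u) = (0, 2/3).
The Hessian has P_{xx} = 6, P_{uu} = -6, P_{xu} = -3, giving D = -45 < 0, so the point is a saddle point.
P(0, 2/3) = 31/3.

31/3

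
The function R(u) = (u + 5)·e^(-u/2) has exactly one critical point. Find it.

Differentiating with the product rule gives R'(u) = (-(1/2)u - 3/2)·e^(-u/2). Since e^(-u/2) > 0, the only critical point is u = -3.
R''(-3) has the same sign as -1/2 < 0, so this is a local maximum.
R(-3) = (2)·e^(3/2) ≈ 8.9634.

-3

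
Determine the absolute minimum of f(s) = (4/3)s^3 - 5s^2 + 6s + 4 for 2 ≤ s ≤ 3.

20/3

The derivative is 4s^2 - 10s + 6, which has no zeros in [2, 3].
Compare values at every candidate in [2, 3]: f(2) = 20/3, f(3) = 13.
So the minimum is f(2) = 20/3.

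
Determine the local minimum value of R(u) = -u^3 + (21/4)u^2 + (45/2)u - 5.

R'(u) = -3u^2 + (21/2)u + 45/2 = 0 at u = -3/2, 5.
Second-derivative test with R''(u) = -6u + 21/2: R''(-3/2) = 39/2 > 0 ⇒ local minimum; R''(5) = -39/2 < 0 ⇒ local maximum.
Thus R has its local minimum at u = -3/2, with value -377/16.

-377/16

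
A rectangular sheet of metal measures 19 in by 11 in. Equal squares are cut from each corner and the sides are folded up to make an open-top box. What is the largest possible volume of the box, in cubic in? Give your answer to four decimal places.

With cut size x, the volume is V(x) = x(19 − 2x)(11 − 2x) for 0 < x < 5.5.
V'(x) = 12x^2 − 120x + 209. Setting V'(x) = 0 gives x ≈ 2.2462 (the root in (0, 5.5)).
V''(x) = 24x − 120 is negative there, so this is the maximum; V ≈ 212.0630.

212.0630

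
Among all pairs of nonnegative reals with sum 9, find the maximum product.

With x + y = 9, the product is P(x) = x(9 − x).
P'(x) = 9 − 2x = 0 gives x = 9/2; P'' = −2 < 0, so this is the maximum.
P = 9/2·9/2 = 81/4.

81/4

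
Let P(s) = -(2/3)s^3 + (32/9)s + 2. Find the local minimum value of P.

-94/81

P'(s) = -2s^2 + 32/9 = 0 at s = -4/3, 4/3.
Since P''(s) = -4s, we get P''(-4/3) = 16/3 > 0 ⇒ local minimum; P''(4/3) = -16/3 < 0 ⇒ local maximum.
The local minimum is P(-4/3) = -94/81.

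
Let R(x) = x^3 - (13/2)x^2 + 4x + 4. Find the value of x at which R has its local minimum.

4

R'(x) = 3x^2 - 13x + 4. Setting R'(x) = 0 gives x ∈ {1/3, 4}.
Since R''(x) = 6x - 13, we get R''(1/3) = -11 < 0 ⇒ local maximum; R''(4) = 11 > 0 ⇒ local minimum.
Thus R has its local minimum at x = 4, with value -20.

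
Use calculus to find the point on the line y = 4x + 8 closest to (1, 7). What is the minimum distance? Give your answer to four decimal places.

1.2127

Minimize D(x)^2 = (x - 1)^2 + (4x + 1)^2.
d/dx[D^2] = 2(x - 1) + 2·4·(4x + 1) = 0 ⇒ x = -3/17.
Then y = 124/17 and the distance is √(25/17) ≈ 1.2127.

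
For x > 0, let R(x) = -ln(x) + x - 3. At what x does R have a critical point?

1

R'(x) = -1/x + 1 = 0 gives x = 1.
R''(x) = 1/x², which is positive for x > 0, so this is a local minimum.
R(1) = -1·ln(1) + 1 - 3 ≈ -2.0000.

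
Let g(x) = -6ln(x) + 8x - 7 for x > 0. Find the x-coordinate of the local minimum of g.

3/4

g'(x) = -6/x + 8 = 0 gives x = 3/4.
g''(x) = 6/x², which is positive for x > 0, so this is a local minimum.
g(3/4) = -6·ln(3/4) + 6 - 7 ≈ 0.7261.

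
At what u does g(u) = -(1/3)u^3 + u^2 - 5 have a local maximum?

g'(u) = -u^2 + 2u. Setting g'(u) = 0 gives u ∈ {0, 2}.
g''(u) = -2u + 2. g''(0) = 2 > 0 ⇒ local minimum; g''(2) = -2 < 0 ⇒ local maximum.
So the local maximum value is g(2) = -11/3.

2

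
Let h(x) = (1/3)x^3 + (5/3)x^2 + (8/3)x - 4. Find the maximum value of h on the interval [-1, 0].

-4

h'(x) = x^2 + (10/3)x + 8/3, which has no zeros in [-1, 0].
Evaluating at the critical points and endpoints: h(-1) = -16/3,  h(0) = -4.
The maximum over the interval is -4, attained at x = 0.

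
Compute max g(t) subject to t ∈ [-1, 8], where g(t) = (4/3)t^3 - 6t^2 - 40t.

98/3

Differentiating, g'(t) = 4t^2 - 12t - 40; whose only zero in [-1, 8] is t = 5.
Compare values at every candidate in [-1, 8]: g(-1) = 98/3, g(5) = -550/3, g(8) = -64/3.
Hence the absolute maximum is 98/3 at t = -1.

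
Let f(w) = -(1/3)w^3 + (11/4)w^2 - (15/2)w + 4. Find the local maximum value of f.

f'(w) = -w^2 + (11/2)w - 15/2 = 0 at w = 5/2, 3.
f''(w) = -2w + 11/2. f''(5/2) = 1/2 > 0 ⇒ local minimum; f''(3) = -1/2 < 0 ⇒ local maximum.
So the local maximum value is f(3) = -11/4.

-11/4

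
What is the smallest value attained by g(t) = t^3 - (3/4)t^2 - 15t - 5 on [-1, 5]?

-505/16

g'(t) = 3t^2 - (3/2)t - 15, whose only zero in [-1, 5] is t = 5/2.
Evaluating at the critical points and endpoints: g(-1) = 33/4, g(5/2) = -505/16, g(5) = 105/4.
The minimum over the interval is -505/16, attained at t = 5/2.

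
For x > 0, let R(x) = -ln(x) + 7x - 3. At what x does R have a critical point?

1/7

R'(x) = -1/x + 7 = 0 gives x = 1/7.
R''(x) = 1/x², which is positive for x > 0, so this is a local minimum.
R(1/7) = -1·ln(1/7) + 1 - 3 ≈ -0.0541.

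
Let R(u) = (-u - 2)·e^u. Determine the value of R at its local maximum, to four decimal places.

R'(u) = (-1)·e^u + (-u - 2)·1·e^u = (-u - 3)·e^u. Since e^u > 0, the only critical point is u = -3.
R''(-3) has the same sign as -1 < 0, so this is a local maximum.
R(-3) = (1)·e^(-3) ≈ 0.0498.

0.0498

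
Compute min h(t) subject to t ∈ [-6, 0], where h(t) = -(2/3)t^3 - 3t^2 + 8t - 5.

h'(t) = -2t^2 - 6t + 8, whose only zero in [-6, 0] is t = -4.
Compare values at every candidate in [-6, 0]: h(-6) = -17; h(-4) = -127/3; h(0) = -5.
The minimum over the interval is -127/3, attained at t = -4.

-127/3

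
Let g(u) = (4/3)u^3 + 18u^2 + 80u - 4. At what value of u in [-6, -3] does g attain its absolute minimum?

Differentiating, g'(u) = 4u^2 + 36u + 80; which vanishes at u = -5 and u = -4.
Evaluating at the critical points and endpoints: g(-6) = -124, g(-5) = -362/3, g(-4) = -364/3, g(-3) = -118.
The minimum over the interval is -124, attained at u = -6.

-6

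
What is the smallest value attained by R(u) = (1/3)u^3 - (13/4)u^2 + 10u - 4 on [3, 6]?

16/3

R'(u) = u^2 - (13/2)u + 10, whose only zero in [3, 6] is u = 4.
Compare values at every candidate in [3, 6]: R(3) = 23/4, R(4) = 16/3, R(6) = 11.
The minimum over the interval is 16/3, attained at u = 4.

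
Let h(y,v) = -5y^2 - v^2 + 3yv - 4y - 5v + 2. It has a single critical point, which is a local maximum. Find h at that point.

∂h/∂y = -10y + 3v - 4 = 0 and ∂h/∂v = 3y - 2v - 5 = 0, so (y, v) = (-23/11, -62/11).
The Hessian has h_{yy} = -10, h_{vv} = -2, h_{yv} = 3, giving D = 11 > 0 with h_{yy} < 0, so the point is a local maximum.
h(-23/11, -62/11) = 223/11.

223/11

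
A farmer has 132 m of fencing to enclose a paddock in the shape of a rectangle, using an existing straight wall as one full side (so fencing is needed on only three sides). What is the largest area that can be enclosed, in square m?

2178

Let the sides perpendicular to the wall have length x and the parallel side y, so 2x + y = 132 and the area is A = xy = x(132 − 2x).
A'(x) = 132 − 4x = 0 gives x = 33, and A''(x) = −4 < 0 confirms a maximum.
Then y = 132 − 2·33 = 66 and A = 2178.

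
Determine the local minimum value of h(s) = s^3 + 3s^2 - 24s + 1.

-27

h'(s) = 3s^2 + 6s - 24. Setting h'(s) = 0 gives s ∈ {-4, 2}.
Since h''(s) = 6s + 6, we get h''(-4) = -18 < 0 ⇒ local maximum; h''(2) = 18 > 0 ⇒ local minimum.
So the local minimum value is h(2) = -27.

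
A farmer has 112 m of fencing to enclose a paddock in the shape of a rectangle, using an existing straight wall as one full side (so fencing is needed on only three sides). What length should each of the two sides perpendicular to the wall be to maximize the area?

28

Let the sides perpendicular to the wall have length x and the parallel side y, so 2x + y = 112 and the area is A = xy = x(112 − 2x).
A'(x) = 112 − 4x = 0 gives x = 28, and A''(x) = −4 < 0 confirms a maximum.
Then y = 112 − 2·28 = 56 and A = 1568.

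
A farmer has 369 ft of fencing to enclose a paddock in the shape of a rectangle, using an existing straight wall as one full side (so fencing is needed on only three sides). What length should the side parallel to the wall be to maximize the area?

Let the sides perpendicular to the wall have length x and the parallel side y, so 2x + y = 369 and the area is A = xy = x(369 − 2x).
A'(x) = 369 − 4x = 0 gives x = 369/4, and A''(x) = −4 < 0 confirms a maximum.
Then y = 369 − 2·369/4 = 369/2 and A = 136161/8.

369/2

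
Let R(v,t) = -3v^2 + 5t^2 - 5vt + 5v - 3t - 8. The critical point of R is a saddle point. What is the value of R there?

-657/85

∂R/∂v = -6v - 5t + 5 = 0 and ∂R/∂t = -5v + 10t - 3 = 0, so (v, t) = (7/17, 43/85).
The Hessian has R_{vv} = -6, R_{tt} = 10, R_{vt} = -5, giving D = -85 < 0, so the point is a saddle point.
R(7/17, 43/85) = -657/85.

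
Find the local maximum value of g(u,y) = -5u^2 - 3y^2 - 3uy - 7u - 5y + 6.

473/51

∂g/∂u = -10u - 3y - 7 = 0 and ∂g/∂y = -3u - 6y - 5 = 0, so (u, y) = (-9/17, -29/51).
The Hessian has g_{uu} = -10, g_{yy} = -6, g_{uy} = -3, giving D = 51 > 0 with g_{uu} < 0, so the point is a local maximum.
g(-9/17, -29/51) = 473/51.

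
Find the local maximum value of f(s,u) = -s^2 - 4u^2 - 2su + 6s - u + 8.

253/12

∂f/∂s = -2s - 2u + 6 = 0 and ∂f/∂u = -2s - 8u - 1 = 0, so (s, u) = (25/6, -7/6).
The Hessian has f_{ss} = -2, f_{uu} = -8, f_{su} = -2, giving D = 12 > 0 with f_{ss} < 0, so the point is a local maximum.
f(25/6, -7/6) = 253/12.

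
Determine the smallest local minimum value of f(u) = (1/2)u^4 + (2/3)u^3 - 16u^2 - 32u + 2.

-634/3

f'(u) = 2u^3 + 2u^2 - 32u - 32 = 0 at u = -4, -1, 4.
f''(u) = 6u^2 + 4u - 32. f''(-4) = 48 > 0 ⇒ local minimum; f''(-1) = -30 < 0 ⇒ local maximum; f''(4) = 80 > 0 ⇒ local minimum.
Thus f has its smallest local minimum at u = 4, with value -634/3.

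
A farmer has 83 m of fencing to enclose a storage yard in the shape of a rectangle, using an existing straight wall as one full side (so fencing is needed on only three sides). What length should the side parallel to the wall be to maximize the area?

83/2

Let the sides perpendicular to the wall have length x and the parallel side y, so 2x + y = 83 and the area is A = xy = x(83 − 2x).
A'(x) = 83 − 4x = 0 gives x = 83/4, and A''(x) = −4 < 0 confirms a maximum.
Then y = 83 − 2·83/4 = 83/2 and A = 6889/8.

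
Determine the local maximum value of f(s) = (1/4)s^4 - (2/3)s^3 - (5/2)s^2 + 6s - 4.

-11/12

f'(s) = s^3 - 2s^2 - 5s + 6. Setting f'(s) = 0 gives s ∈ {-2, 1, 3}.
Since f''(s) = 3s^2 - 4s - 5, we get f''(-2) = 15 > 0 ⇒ local minimum; f''(1) = -6 < 0 ⇒ local maximum; f''(3) = 10 > 0 ⇒ local minimum.
So the local maximum value is f(1) = -11/12.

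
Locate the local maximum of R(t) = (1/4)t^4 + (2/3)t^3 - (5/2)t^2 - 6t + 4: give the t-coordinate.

-1

R'(t) = t^3 + 2t^2 - 5t - 6 = 0 at t = -3, -1, 2.
Second-derivative test with R''(t) = 3t^2 + 4t - 5: R''(-3) = 10 > 0 ⇒ local minimum; R''(-1) = -6 < 0 ⇒ local maximum; R''(2) = 15 > 0 ⇒ local minimum.
So the local maximum value is R(-1) = 85/12.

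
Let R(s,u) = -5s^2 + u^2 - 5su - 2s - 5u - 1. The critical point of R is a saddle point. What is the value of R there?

-116/45

∂R/∂s = -10s - 5u - 2 = 0 and ∂R/∂u = -5s + 2u - 5 = 0, so (s, u) = (-29/45, 8/9).
The Hessian has R_{ss} = -10, R_{uu} = 2, R_{su} = -5, giving D = -45 < 0, so the point is a saddle point.
R(-29/45, 8/9) = -116/45.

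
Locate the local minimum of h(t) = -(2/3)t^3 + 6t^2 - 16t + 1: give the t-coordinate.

2

Critical points: h'(t) = -2t^2 + 12t - 16 vanishes at t = 2, 4.
Since h''(t) = -4t + 12, we get h''(2) = 4 > 0 ⇒ local minimum; h''(4) = -4 < 0 ⇒ local maximum.
The local minimum is h(2) = -37/3.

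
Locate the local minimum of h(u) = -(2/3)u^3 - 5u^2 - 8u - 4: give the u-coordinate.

h'(u) = -2u^2 - 10u - 8. Setting h'(u) = 0 gives u ∈ {-4, -1}.
Since h''(u) = -4u - 10, we get h''(-4) = 6 > 0 ⇒ local minimum; h''(-1) = -6 < 0 ⇒ local maximum.
So the local minimum value is h(-4) = -28/3.

-4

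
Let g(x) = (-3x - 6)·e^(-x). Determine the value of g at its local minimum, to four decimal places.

g'(x) = (-3)·e^(-x) + (-3x - 6)·(-1)·e^(-x) = (3x + 3)·e^(-x). Since e^(-x) > 0, the only critical point is x = -1.
g''(-1) has the same sign as 3 > 0, so this is a local minimum.
g(-1) = (-3)·e^(1) ≈ -8.1548.

-8.1548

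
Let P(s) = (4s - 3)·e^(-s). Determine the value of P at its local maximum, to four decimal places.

0.6951

Differentiating with the product rule gives P'(s) = (-4s + 7)·e^(-s). Since e^(-s) > 0, the only critical point is s = 7/4.
P''(7/4) has the same sign as -4 < 0, so this is a local maximum.
P(7/4) = (4)·e^(-7/4) ≈ 0.6951.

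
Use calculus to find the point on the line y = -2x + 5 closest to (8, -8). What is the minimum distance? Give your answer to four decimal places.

1.3416

Minimize D(x)^2 = (x - 8)^2 + (-2x + 13)^2.
d/dx[D^2] = 2(x - 8) + 2·(-2)·(-2x + 13) = 0 ⇒ x = 34/5.
Then y = -43/5 and the distance is √(9/5) ≈ 1.3416.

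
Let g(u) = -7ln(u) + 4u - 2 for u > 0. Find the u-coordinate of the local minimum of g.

7/4

g'(u) = -7/u + 4 = 0 gives u = 7/4.
g''(u) = 7/u², which is positive for u > 0, so this is a local minimum.
g(7/4) = -7·ln(7/4) + 7 - 2 ≈ 1.0827.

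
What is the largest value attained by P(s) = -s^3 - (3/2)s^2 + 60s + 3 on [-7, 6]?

The derivative is -3s^2 - 3s + 60, which vanishes at s = -5 and s = 4.
Candidates: P(-7) = -295/2,  P(-5) = -419/2,  P(4) = 155,  P(6) = 93.
The maximum over the interval is 155, attained at s = 4.

155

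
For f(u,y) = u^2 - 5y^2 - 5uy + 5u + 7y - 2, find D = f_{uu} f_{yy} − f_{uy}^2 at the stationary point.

-45

∂f/∂u = 2u - 5y + 5 = 0 and ∂f/∂y = -5u - 10y + 7 = 0, so (u, y) = (-1/3, 13/15).
The Hessian has f_{uu} = 2, f_{yy} = -10, f_{uy} = -5, giving D = -45 < 0, so the point is a saddle point.
D = (2)·(-10) − (-5)^2 = -45.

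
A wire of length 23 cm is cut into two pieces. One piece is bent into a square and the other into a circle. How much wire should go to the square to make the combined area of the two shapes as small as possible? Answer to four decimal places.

Let x be the length used for the square. Square side x/4; circle radius (23−x)/(2π).
A(x) = (x/4)² + π·((23−x)/(2π))² = x²/16 + (23−x)²/(4π) for 0 ≤ x ≤ 23. A'(x) = x/8 − (23−x)/(2π) = 0 gives x = 4·23/(π+4) ≈ 12.8823.
A'' = 1/8 + 1/(2π) > 0, so this gives the minimum combined area; x ≈ 12.8823 cm to the square.

12.8823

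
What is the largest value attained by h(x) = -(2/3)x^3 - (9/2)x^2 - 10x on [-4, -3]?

32/3

h'(x) = -2x^2 - 9x - 10, which has no zeros in [-4, -3].
Evaluating at the critical points and endpoints: h(-4) = 32/3; h(-3) = 15/2.
Hence the absolute maximum is 32/3 at x = -4.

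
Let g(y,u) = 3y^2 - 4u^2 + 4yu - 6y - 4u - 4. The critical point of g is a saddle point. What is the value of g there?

-7

∂g/∂y = 6y + 4u - 6 = 0 and ∂g/∂u = 4y - 8u - 4 = 0, so (y, u) = (1, 0).
The Hessian has g_{yy} = 6, g_{uu} = -8, g_{yu} = 4, giving D = -64 < 0, so the point is a saddle point.
g(1, 0) = -7.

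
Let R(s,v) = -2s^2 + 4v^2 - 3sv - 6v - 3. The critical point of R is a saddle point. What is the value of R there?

-195/41

∂R/∂s = -4s - 3v = 0 and ∂R/∂v = -3s + 8v - 6 = 0, so (s, v) = (-18/41, 24/41).
The Hessian has R_{ss} = -4, R_{vv} = 8, R_{sv} = -3, giving D = -41 < 0, so the point is a saddle point.
R(-18/41, 24/41) = -195/41.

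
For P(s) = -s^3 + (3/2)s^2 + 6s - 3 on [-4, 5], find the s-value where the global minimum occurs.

5

Differentiating, P'(s) = -3s^2 + 3s + 6; which vanishes at s = -1 and s = 2.
Compare values at every candidate in [-4, 5]: P(-4) = 61; P(-1) = -13/2; P(2) = 7; P(5) = -121/2.
Hence the absolute minimum is -121/2 at s = 5.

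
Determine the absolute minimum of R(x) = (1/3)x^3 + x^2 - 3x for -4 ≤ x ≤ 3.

R'(x) = x^2 + 2x - 3, which vanishes at x = -3 and x = 1.
Evaluating at the critical points and endpoints: R(-4) = 20/3; R(-3) = 9; R(1) = -5/3; R(3) = 9.
So the minimum is R(1) = -5/3.

-5/3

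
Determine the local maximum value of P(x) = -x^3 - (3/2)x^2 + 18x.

22

P'(x) = -3x^2 - 3x + 18. Setting P'(x) = 0 gives x ∈ {-3, 2}.
P''(x) = -6x - 3. P''(-3) = 15 > 0 ⇒ local minimum; P''(2) = -15 < 0 ⇒ local maximum.
Thus P has its local maximum at x = 2, with value 22.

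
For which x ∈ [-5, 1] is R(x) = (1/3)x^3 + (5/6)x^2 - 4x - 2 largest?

R'(x) = x^2 + (5/3)x - 4, whose only zero in [-5, 1] is x = -3.
Evaluating at the critical points and endpoints: R(-5) = -17/6,  R(-3) = 17/2,  R(1) = -29/6.
The maximum over the interval is 17/2, attained at x = -3.

-3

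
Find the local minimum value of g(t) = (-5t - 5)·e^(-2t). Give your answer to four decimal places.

-6.7957

g'(t) = (-5)·e^(-2t) + (-5t - 5)·(-2)·e^(-2t) = (10t + 5)·e^(-2t). Since e^(-2t) > 0, the only critical point is t = -1/2.
g''(-1/2) has the same sign as 10 > 0, so this is a local minimum.
g(-1/2) = (-5/2)·e^(1) ≈ -6.7957.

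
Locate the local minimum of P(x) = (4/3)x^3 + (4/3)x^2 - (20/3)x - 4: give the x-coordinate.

P'(x) = 4x^2 + (8/3)x - 20/3. Setting P'(x) = 0 gives x ∈ {-5/3, 1}.
P''(x) = 8x + 8/3. P''(-5/3) = -32/3 < 0 ⇒ local maximum; P''(1) = 32/3 > 0 ⇒ local minimum.
So the local minimum value is P(1) = -8.

1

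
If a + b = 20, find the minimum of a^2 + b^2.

With a + b = 20, a^2 + b^2 = a^2 + (20 − a)^2.
The derivative 2a − 2(20 − a) = 4a − 40 vanishes at a = 10; second derivative 4 > 0, a minimum.
The minimum is 2·(10)^2 = 200.

200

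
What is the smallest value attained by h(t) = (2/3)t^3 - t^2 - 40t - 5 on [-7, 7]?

h'(t) = 2t^2 - 2t - 40, which vanishes at t = -4 and t = 5.
Evaluating at the critical points and endpoints: h(-7) = -8/3,  h(-4) = 289/3,  h(5) = -440/3,  h(7) = -316/3.
The minimum over the interval is -440/3, attained at t = 5.

-440/3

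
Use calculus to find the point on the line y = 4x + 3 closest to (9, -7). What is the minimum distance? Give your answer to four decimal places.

Minimize D(x)^2 = (x - 9)^2 + (4x + 10)^2.
d/dx[D^2] = 2(x - 9) + 2·4·(4x + 10) = 0 ⇒ x = -31/17.
Then y = -73/17 and the distance is √(2116/17) ≈ 11.1566.

11.1566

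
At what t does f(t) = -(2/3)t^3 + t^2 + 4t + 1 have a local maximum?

f'(t) = -2t^2 + 2t + 4. Setting f'(t) = 0 gives t ∈ {-1, 2}.
Since f''(t) = -4t + 2, we get f''(-1) = 6 > 0 ⇒ local minimum; f''(2) = -6 < 0 ⇒ local maximum.
Thus f has its local maximum at t = 2, with value 23/3.

2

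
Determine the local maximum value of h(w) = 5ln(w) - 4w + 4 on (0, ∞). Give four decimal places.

h'(w) = 5/w − 4 = 0 gives w = 5/4.
h''(w) = -5/w², which is negative for w > 0, so this is a local maximum.
h(5/4) = 5·ln(5/4) - 5 + 4 ≈ 0.1157.

0.1157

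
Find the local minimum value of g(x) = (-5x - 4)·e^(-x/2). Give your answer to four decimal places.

-5.4881

Differentiating with the product rule gives g'(x) = ((5/2)x - 3)·e^(-x/2). Since e^(-x/2) > 0, the only critical point is x = 6/5.
g''(6/5) has the same sign as 5/2 > 0, so this is a local minimum.
g(6/5) = (-10)·e^(-3/5) ≈ -5.4881.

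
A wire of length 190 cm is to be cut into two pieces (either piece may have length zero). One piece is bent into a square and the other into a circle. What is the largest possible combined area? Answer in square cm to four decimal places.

Let x be the length used for the square. Square side x/4; circle radius (190−x)/(2π).
A(x) = (x/4)² + π·((190−x)/(2π))² = x²/16 + (190−x)²/(4π) for 0 ≤ x ≤ 190. A'(x) = x/8 − (190−x)/(2π) = 0 gives x = 4·190/(π+4) ≈ 106.4188.
A'' > 0, so the interior critical point is a minimum; the maximum is at an endpoint. A(0) = 2872.7467 and A(190) = 2256.2500, so the largest area is 2872.7467.

2872.7467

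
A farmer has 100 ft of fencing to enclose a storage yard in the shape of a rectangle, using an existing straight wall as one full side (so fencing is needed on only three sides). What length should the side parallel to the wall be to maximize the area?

50

Let the sides perpendicular to the wall have length x and the parallel side y, so 2x + y = 100 and the area is A = xy = x(100 − 2x).
A'(x) = 100 − 4x = 0 gives x = 25, and A''(x) = −4 < 0 confirms a maximum.
Then y = 100 − 2·25 = 50 and A = 1250.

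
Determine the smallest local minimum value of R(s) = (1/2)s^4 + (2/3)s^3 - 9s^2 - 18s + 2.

-149/2

R'(s) = 2s^3 + 2s^2 - 18s - 18 = 0 at s = -3, -1, 3.
R''(s) = 6s^2 + 4s - 18. R''(-3) = 24 > 0 ⇒ local minimum; R''(-1) = -16 < 0 ⇒ local maximum; R''(3) = 48 > 0 ⇒ local minimum.
The smallest local minimum is R(3) = -149/2.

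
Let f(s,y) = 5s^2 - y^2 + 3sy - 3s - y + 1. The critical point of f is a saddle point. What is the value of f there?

∂f/∂s = 10s + 3y - 3 = 0 and ∂f/∂y = 3s - 2y - 1 = 0, so (s, y) = (9/29, -1/29).
The Hessian has f_{ss} = 10, f_{yy} = -2, f_{sy} = 3, giving D = -29 < 0, so the point is a saddle point.
f(9/29, -1/29) = 16/29.

16/29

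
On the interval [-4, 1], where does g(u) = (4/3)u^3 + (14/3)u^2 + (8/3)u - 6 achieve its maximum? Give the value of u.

g'(u) = 4u^2 + (28/3)u + 8/3, which vanishes at u = -2 and u = -1/3.
Candidates: g(-4) = -82/3,  g(-2) = -10/3,  g(-1/3) = -520/81,  g(1) = 8/3.
The maximum over the interval is 8/3, attained at u = 1.

1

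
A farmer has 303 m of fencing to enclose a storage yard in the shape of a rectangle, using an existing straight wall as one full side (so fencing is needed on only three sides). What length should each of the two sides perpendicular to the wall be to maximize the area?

Let the sides perpendicular to the wall have length x and the parallel side y, so 2x + y = 303 and the area is A = xy = x(303 − 2x).
A'(x) = 303 − 4x = 0 gives x = 303/4, and A''(x) = −4 < 0 confirms a maximum.
Then y = 303 − 2·303/4 = 303/2 and A = 91809/8.

303/4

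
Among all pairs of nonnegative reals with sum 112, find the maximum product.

With x + y = 112, the product is P(x) = x(112 − x).
P'(x) = 112 − 2x = 0 gives x = 56; P'' = −2 < 0, so this is the maximum.
P = 56·56 = 3136.

3136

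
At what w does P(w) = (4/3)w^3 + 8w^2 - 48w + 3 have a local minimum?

2

P'(w) = 4w^2 + 16w - 48 = 0 at w = -6, 2.
Since P''(w) = 8w + 16, we get P''(-6) = -32 < 0 ⇒ local maximum; P''(2) = 32 > 0 ⇒ local minimum.
The local minimum is P(2) = -151/3.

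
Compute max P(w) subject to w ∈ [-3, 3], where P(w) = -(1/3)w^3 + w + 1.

P'(w) = -w^2 + 1, which vanishes at w = -1 and w = 1.
Compare values at every candidate in [-3, 3]: P(-3) = 7,  P(-1) = 1/3,  P(1) = 5/3,  P(3) = -5.
Hence the absolute maximum is 7 at w = -3.

7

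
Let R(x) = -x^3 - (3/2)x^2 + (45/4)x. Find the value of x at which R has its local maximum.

3/2

R'(x) = -3x^2 - 3x + 45/4 = 0 at x = -5/2, 3/2.
Since R''(x) = -6x - 3, we get R''(-5/2) = 12 > 0 ⇒ local minimum; R''(3/2) = -12 < 0 ⇒ local maximum.
Thus R has its local maximum at x = 3/2, with value 81/8.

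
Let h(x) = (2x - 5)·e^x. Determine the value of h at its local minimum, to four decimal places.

-8.9634

h'(x) = 2·e^x + (2x - 5)·1·e^x = (2x - 3)·e^x. Since e^x > 0, the only critical point is x = 3/2.
h''(3/2) has the same sign as 2 > 0, so this is a local minimum.
h(3/2) = (-2)·e^(3/2) ≈ -8.9634.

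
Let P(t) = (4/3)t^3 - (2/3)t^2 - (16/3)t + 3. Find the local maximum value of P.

19/3

P'(t) = 4t^2 - (4/3)t - 16/3 = 0 at t = -1, 4/3.
Since P''(t) = 8t - 4/3, we get P''(-1) = -28/3 < 0 ⇒ local maximum; P''(4/3) = 28/3 > 0 ⇒ local minimum.
So the local maximum value is P(-1) = 19/3.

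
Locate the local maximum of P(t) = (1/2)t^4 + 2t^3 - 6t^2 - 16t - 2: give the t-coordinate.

P'(t) = 2t^3 + 6t^2 - 12t - 16. Setting P'(t) = 0 gives t ∈ {-4, -1, 2}.
P''(t) = 6t^2 + 12t - 12. P''(-4) = 36 > 0 ⇒ local minimum; P''(-1) = -18 < 0 ⇒ local maximum; P''(2) = 36 > 0 ⇒ local minimum.
Thus P has its local maximum at t = -1, with value 13/2.

-1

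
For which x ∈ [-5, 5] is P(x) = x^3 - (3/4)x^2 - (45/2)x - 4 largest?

-5/2

P'(x) = 3x^2 - (3/2)x - 45/2, which vanishes at x = -5/2 and x = 3.
Candidates: P(-5) = -141/4; P(-5/2) = 511/16; P(3) = -205/4; P(5) = -41/4.
So the maximum is P(-5/2) = 511/16.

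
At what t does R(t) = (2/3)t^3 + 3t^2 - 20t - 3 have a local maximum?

R'(t) = 2t^2 + 6t - 20 = 0 at t = -5, 2.
R''(t) = 4t + 6. R''(-5) = -14 < 0 ⇒ local maximum; R''(2) = 14 > 0 ⇒ local minimum.
Thus R has its local maximum at t = -5, with value 266/3.

-5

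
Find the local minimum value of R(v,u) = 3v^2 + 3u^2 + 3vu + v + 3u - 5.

∂R/∂v = 6v + 3u + 1 = 0 and ∂R/∂u = 3v + 6u + 3 = 0, so (v, u) = (1/9, -5/9).
The Hessian has R_{vv} = 6, R_{uu} = 6, R_{vu} = 3, giving D = 27 > 0 with R_{vv} > 0, so the point is a local minimum.
R(1/9, -5/9) = -52/9.

-52/9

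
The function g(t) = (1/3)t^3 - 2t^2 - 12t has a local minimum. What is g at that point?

g'(t) = t^2 - 4t - 12 = 0 at t = -2, 6.
Second-derivative test with g''(t) = 2t - 4: g''(-2) = -8 < 0 ⇒ local maximum; g''(6) = 8 > 0 ⇒ local minimum.
The local minimum is g(6) = -72.

-72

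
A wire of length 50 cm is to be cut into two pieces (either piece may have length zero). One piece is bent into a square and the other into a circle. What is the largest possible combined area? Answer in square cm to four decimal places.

Let x be the length used for the square. Square side x/4; circle radius (50−x)/(2π).
A(x) = (x/4)² + π·((50−x)/(2π))² = x²/16 + (50−x)²/(4π) for 0 ≤ x ≤ 50. A'(x) = x/8 − (50−x)/(2π) = 0 gives x = 4·50/(π+4) ≈ 28.0050.
A'' > 0, so the interior critical point is a minimum; the maximum is at an endpoint. A(0) = 198.9437 and A(50) = 156.2500, so the largest area is 198.9437.

198.9437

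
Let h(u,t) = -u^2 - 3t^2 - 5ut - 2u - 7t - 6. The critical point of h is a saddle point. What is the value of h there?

-69/13

∂h/∂u = -2u - 5t - 2 = 0 and ∂h/∂t = -5u - 6t - 7 = 0, so (u, t) = (-23/13, 4/13).
The Hessian has h_{uu} = -2, h_{tt} = -6, h_{ut} = -5, giving D = -13 < 0, so the point is a saddle point.
h(-23/13, 4/13) = -69/13.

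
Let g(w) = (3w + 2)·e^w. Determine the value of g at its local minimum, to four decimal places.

-0.5666

Differentiating with the product rule gives g'(w) = (3w + 5)·e^w. Since e^w > 0, the only critical point is w = -5/3.
g''(-5/3) has the same sign as 3 > 0, so this is a local minimum.
g(-5/3) = (-3)·e^(-5/3) ≈ -0.5666.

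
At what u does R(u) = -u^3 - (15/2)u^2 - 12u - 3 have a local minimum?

R'(u) = -3u^2 - 15u - 12 = 0 at u = -4, -1.
Second-derivative test with R''(u) = -6u - 15: R''(-4) = 9 > 0 ⇒ local minimum; R''(-1) = -9 < 0 ⇒ local maximum.
So the local minimum value is R(-4) = -11.

-4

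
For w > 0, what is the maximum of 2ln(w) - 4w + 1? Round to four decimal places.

-2.3863

f'(w) = 2/w − 4 = 0 gives w = 1/2.
f''(w) = -2/w², which is negative for w > 0, so this is a local maximum.
f(1/2) = 2·ln(1/2) - 2 + 1 ≈ -2.3863.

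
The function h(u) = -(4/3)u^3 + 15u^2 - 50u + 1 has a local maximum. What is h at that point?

h'(u) = -4u^2 + 30u - 50 = 0 at u = 5/2, 5.
h''(u) = -8u + 30. h''(5/2) = 10 > 0 ⇒ local minimum; h''(5) = -10 < 0 ⇒ local maximum.
Thus h has its local maximum at u = 5, with value -122/3.

-122/3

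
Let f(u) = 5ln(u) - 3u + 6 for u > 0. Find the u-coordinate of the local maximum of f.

f'(u) = 5/u − 3 = 0 gives u = 5/3.
f''(u) = -5/u², which is negative for u > 0, so this is a local maximum.
f(5/3) = 5·ln(5/3) - 5 + 6 ≈ 3.5541.

5/3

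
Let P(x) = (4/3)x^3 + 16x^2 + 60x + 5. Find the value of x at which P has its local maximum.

-5

P'(x) = 4x^2 + 32x + 60 = 0 at x = -5, -3.
P''(x) = 8x + 32. P''(-5) = -8 < 0 ⇒ local maximum; P''(-3) = 8 > 0 ⇒ local minimum.
Thus P has its local maximum at x = -5, with value -185/3.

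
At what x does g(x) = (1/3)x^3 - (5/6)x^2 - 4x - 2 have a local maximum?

g'(x) = x^2 - (5/3)x - 4. Setting g'(x) = 0 gives x ∈ {-4/3, 3}.
Since g''(x) = 2x - 5/3, we get g''(-4/3) = -13/3 < 0 ⇒ local maximum; g''(3) = 13/3 > 0 ⇒ local minimum.
Thus g has its local maximum at x = -4/3, with value 86/81.

-4/3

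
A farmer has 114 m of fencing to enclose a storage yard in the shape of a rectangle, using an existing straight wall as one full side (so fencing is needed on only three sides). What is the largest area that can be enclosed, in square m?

3249/2

Let the sides perpendicular to the wall have length x and the parallel side y, so 2x + y = 114 and the area is A = xy = x(114 − 2x).
A'(x) = 114 − 4x = 0 gives x = 57/2, and A''(x) = −4 < 0 confirms a maximum.
Then y = 114 − 2·57/2 = 57 and A = 3249/2.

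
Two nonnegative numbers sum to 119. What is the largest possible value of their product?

With x + y = 119, the product is P(x) = x(119 − x).
P'(x) = 119 − 2x = 0 gives x = 119/2; P'' = −2 < 0, so this is the maximum.
P = 119/2·119/2 = 14161/4.

14161/4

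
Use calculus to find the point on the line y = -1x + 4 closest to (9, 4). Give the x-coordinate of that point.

Minimize D(x)^2 = (x - 9)^2 + (-x)^2.
d/dx[D^2] = 2(x - 9) + 2·(-1)·(-x) = 0 ⇒ x = 9/2.
Then y = -1/2 and the distance is √(81/2) ≈ 6.3640.

9/2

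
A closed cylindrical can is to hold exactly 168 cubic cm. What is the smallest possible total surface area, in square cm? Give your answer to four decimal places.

168.5469

With radius r and height h, πr²h = 168 so h = 168/(πr²), and S(r) = 2πr² + 2πrh = 2πr² + 2·168/r.
S'(r) = 4πr − 2·168/r² = 0 ⇒ r³ = 168/(2π), so r ≈ 2.9903 and h = 2r ≈ 5.9805.
S''(r) = 4π + 4·168/r³ > 0, so this is the minimum; S ≈ 168.5469.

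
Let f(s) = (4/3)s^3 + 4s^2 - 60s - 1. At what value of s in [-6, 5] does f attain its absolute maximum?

-5

The derivative is 4s^2 + 8s - 60, which vanishes at s = -5 and s = 3.
Evaluating at the critical points and endpoints: f(-6) = 215, f(-5) = 697/3, f(3) = -109, f(5) = -103/3.
Hence the absolute maximum is 697/3 at s = -5.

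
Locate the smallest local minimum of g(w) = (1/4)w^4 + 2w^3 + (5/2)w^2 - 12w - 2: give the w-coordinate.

1

g'(w) = w^3 + 6w^2 + 5w - 12. Setting g'(w) = 0 gives w ∈ {-4, -3, 1}.
Second-derivative test with g''(w) = 3w^2 + 12w + 5: g''(-4) = 5 > 0 ⇒ local minimum; g''(-3) = -4 < 0 ⇒ local maximum; g''(1) = 20 > 0 ⇒ local minimum.
The smallest local minimum is g(1) = -37/4.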